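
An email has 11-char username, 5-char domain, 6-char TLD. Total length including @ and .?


An email address has format: username@domain.tld
Username length: 11
'@' character: 1
Domain length: 5
'.' character: 1
TLD length: 6
Total = 11 + 1 + 5 + 1 + 6 = 24

24


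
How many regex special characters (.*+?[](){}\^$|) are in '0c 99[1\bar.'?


Regex special characters are: . * + ? [ ] ( ) { } \ ^ $ |
Scanning '0c 99[1\bar.':
  pos 5: '[' -> SPECIAL
  pos 7: '\' -> SPECIAL
  pos 11: '.' -> SPECIAL
Special chars found: ['[', '\\', '.']
Total: 3

3


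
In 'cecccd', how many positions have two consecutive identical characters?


Looking for consecutive identical characters in 'cecccd':
  pos 0-1: 'c' vs 'e' -> different
  pos 1-2: 'e' vs 'c' -> different
  pos 2-3: 'c' vs 'c' -> MATCH ('cc')
  pos 3-4: 'c' vs 'c' -> MATCH ('cc')
  pos 4-5: 'c' vs 'd' -> different
Consecutive identical pairs: ['cc', 'cc']
Count: 2

2


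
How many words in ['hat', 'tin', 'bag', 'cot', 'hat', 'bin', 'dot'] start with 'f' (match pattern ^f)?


Pattern ^f anchors to start of word. Check which words begin with 'f':
  'hat' -> no
  'tin' -> no
  'bag' -> no
  'cot' -> no
  'hat' -> no
  'bin' -> no
  'dot' -> no
Matching words: []
Count: 0

0


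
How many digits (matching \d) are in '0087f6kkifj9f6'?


\d matches any digit 0-9.
Scanning '0087f6kkifj9f6':
  pos 0: '0' -> DIGIT
  pos 1: '0' -> DIGIT
  pos 2: '8' -> DIGIT
  pos 3: '7' -> DIGIT
  pos 5: '6' -> DIGIT
  pos 11: '9' -> DIGIT
  pos 13: '6' -> DIGIT
Digits found: ['0', '0', '8', '7', '6', '9', '6']
Total: 7

7


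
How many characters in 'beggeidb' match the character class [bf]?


Character class [bf] matches any of: {b, f}
Scanning string 'beggeidb' character by character:
  pos 0: 'b' -> MATCH
  pos 1: 'e' -> no
  pos 2: 'g' -> no
  pos 3: 'g' -> no
  pos 4: 'e' -> no
  pos 5: 'i' -> no
  pos 6: 'd' -> no
  pos 7: 'b' -> MATCH
Total matches: 2

2


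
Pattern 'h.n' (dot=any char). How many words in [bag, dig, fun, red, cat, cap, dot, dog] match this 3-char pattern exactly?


Pattern 'h.n' means: starts with 'h', any single char, ends with 'n'.
Checking each word (must be exactly 3 chars):
  'bag' (len=3): no
  'dig' (len=3): no
  'fun' (len=3): no
  'red' (len=3): no
  'cat' (len=3): no
  'cap' (len=3): no
  'dot' (len=3): no
  'dog' (len=3): no
Matching words: []
Total: 0

0


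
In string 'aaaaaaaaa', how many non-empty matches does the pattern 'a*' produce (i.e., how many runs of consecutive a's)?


Pattern 'a*' matches zero or more a's. We want non-empty runs of consecutive a's.
String: 'aaaaaaaaa'
Walking through the string to find runs of a's:
  Run 1: positions 0-8 -> 'aaaaaaaaa'
Non-empty runs found: ['aaaaaaaaa']
Count: 1

1


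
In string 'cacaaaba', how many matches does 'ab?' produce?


Pattern 'ab?' matches 'a' optionally followed by 'b'.
String: 'cacaaaba'
Scanning left to right for 'a' then checking next char:
  Match 1: 'a' (a not followed by b)
  Match 2: 'a' (a not followed by b)
  Match 3: 'a' (a not followed by b)
  Match 4: 'ab' (a followed by b)
  Match 5: 'a' (a not followed by b)
Total matches: 5

5


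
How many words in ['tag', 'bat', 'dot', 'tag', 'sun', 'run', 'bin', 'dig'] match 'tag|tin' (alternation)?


Alternation 'tag|tin' matches either 'tag' or 'tin'.
Checking each word:
  'tag' -> MATCH
  'bat' -> no
  'dot' -> no
  'tag' -> MATCH
  'sun' -> no
  'run' -> no
  'bin' -> no
  'dig' -> no
Matches: ['tag', 'tag']
Count: 2

2


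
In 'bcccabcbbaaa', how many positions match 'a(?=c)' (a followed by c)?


Lookahead 'a(?=c)' matches 'a' only when followed by 'c'.
String: 'bcccabcbbaaa'
Checking each position where char is 'a':
  pos 4: 'a' -> no (next='b')
  pos 9: 'a' -> no (next='a')
  pos 10: 'a' -> no (next='a')
Matching positions: []
Count: 0

0


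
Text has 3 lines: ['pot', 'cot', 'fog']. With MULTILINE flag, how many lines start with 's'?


With MULTILINE flag, ^ matches the start of each line.
Lines: ['pot', 'cot', 'fog']
Checking which lines start with 's':
  Line 1: 'pot' -> no
  Line 2: 'cot' -> no
  Line 3: 'fog' -> no
Matching lines: []
Count: 0

0


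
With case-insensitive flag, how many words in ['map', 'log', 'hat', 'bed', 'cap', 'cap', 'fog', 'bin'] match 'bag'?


Case-insensitive matching: compare each word's lowercase form to 'bag'.
  'map' -> lower='map' -> no
  'log' -> lower='log' -> no
  'hat' -> lower='hat' -> no
  'bed' -> lower='bed' -> no
  'cap' -> lower='cap' -> no
  'cap' -> lower='cap' -> no
  'fog' -> lower='fog' -> no
  'bin' -> lower='bin' -> no
Matches: []
Count: 0

0


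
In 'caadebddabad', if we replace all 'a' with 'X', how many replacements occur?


re.sub('a', 'X', text) replaces every occurrence of 'a' with 'X'.
Text: 'caadebddabad'
Scanning for 'a':
  pos 1: 'a' -> replacement #1
  pos 2: 'a' -> replacement #2
  pos 8: 'a' -> replacement #3
  pos 10: 'a' -> replacement #4
Total replacements: 4

4


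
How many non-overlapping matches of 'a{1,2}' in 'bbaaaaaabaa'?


Pattern 'a{1,2}' matches between 1 and 2 consecutive a's (greedy).
String: 'bbaaaaaabaa'
Finding runs of a's and applying greedy matching:
  Run at pos 2: 'aaaaaa' (length 6)
  Run at pos 9: 'aa' (length 2)
Matches: ['aa', 'aa', 'aa', 'aa']
Count: 4

4


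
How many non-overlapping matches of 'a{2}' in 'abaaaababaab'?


Pattern 'a{2}' matches exactly 2 consecutive a's (greedy, non-overlapping).
String: 'abaaaababaab'
Scanning for runs of a's:
  Run at pos 0: 'a' (length 1) -> 0 match(es)
  Run at pos 2: 'aaaa' (length 4) -> 2 match(es)
  Run at pos 7: 'a' (length 1) -> 0 match(es)
  Run at pos 9: 'aa' (length 2) -> 1 match(es)
Matches found: ['aa', 'aa', 'aa']
Total: 3

3


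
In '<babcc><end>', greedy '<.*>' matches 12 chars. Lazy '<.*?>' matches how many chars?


Greedy '<.*>' tries to match as MUCH as possible.
Lazy '<.*?>' tries to match as LITTLE as possible.

String: '<babcc><end>'
Greedy '<.*>' starts at first '<' and extends to the LAST '>': '<babcc><end>' (12 chars)
Lazy '<.*?>' starts at first '<' and stops at the FIRST '>': '<babcc>' (7 chars)

7


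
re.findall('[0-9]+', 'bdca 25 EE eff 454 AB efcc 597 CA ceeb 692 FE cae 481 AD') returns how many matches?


Pattern '[0-9]+' finds one or more digits.
Text: 'bdca 25 EE eff 454 AB efcc 597 CA ceeb 692 FE cae 481 AD'
Scanning for matches:
  Match 1: '25'
  Match 2: '454'
  Match 3: '597'
  Match 4: '692'
  Match 5: '481'
Total matches: 5

5


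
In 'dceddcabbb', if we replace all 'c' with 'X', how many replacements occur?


re.sub('c', 'X', text) replaces every occurrence of 'c' with 'X'.
Text: 'dceddcabbb'
Scanning for 'c':
  pos 1: 'c' -> replacement #1
  pos 5: 'c' -> replacement #2
Total replacements: 2

2


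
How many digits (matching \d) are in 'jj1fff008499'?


\d matches any digit 0-9.
Scanning 'jj1fff008499':
  pos 2: '1' -> DIGIT
  pos 6: '0' -> DIGIT
  pos 7: '0' -> DIGIT
  pos 8: '8' -> DIGIT
  pos 9: '4' -> DIGIT
  pos 10: '9' -> DIGIT
  pos 11: '9' -> DIGIT
Digits found: ['1', '0', '0', '8', '4', '9', '9']
Total: 7

7


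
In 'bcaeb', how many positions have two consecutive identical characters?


Looking for consecutive identical characters in 'bcaeb':
  pos 0-1: 'b' vs 'c' -> different
  pos 1-2: 'c' vs 'a' -> different
  pos 2-3: 'a' vs 'e' -> different
  pos 3-4: 'e' vs 'b' -> different
Consecutive identical pairs: []
Count: 0

0


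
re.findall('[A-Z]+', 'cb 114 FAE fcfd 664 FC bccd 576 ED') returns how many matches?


Pattern '[A-Z]+' finds one or more uppercase letters.
Text: 'cb 114 FAE fcfd 664 FC bccd 576 ED'
Scanning for matches:
  Match 1: 'FAE'
  Match 2: 'FC'
  Match 3: 'ED'
Total matches: 3

3


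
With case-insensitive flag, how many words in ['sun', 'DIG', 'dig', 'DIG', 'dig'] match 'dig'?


Case-insensitive matching: compare each word's lowercase form to 'dig'.
  'sun' -> lower='sun' -> no
  'DIG' -> lower='dig' -> MATCH
  'dig' -> lower='dig' -> MATCH
  'DIG' -> lower='dig' -> MATCH
  'dig' -> lower='dig' -> MATCH
Matches: ['DIG', 'dig', 'DIG', 'dig']
Count: 4

4


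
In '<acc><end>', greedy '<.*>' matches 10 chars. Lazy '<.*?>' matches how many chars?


Greedy '<.*>' tries to match as MUCH as possible.
Lazy '<.*?>' tries to match as LITTLE as possible.

String: '<acc><end>'
Greedy '<.*>' starts at first '<' and extends to the LAST '>': '<acc><end>' (10 chars)
Lazy '<.*?>' starts at first '<' and stops at the FIRST '>': '<acc>' (5 chars)

5


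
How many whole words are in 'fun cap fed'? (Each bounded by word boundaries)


Word boundaries (\b) mark the start/end of each word.
Text: 'fun cap fed'
Splitting by whitespace:
  Word 1: 'fun'
  Word 2: 'cap'
  Word 3: 'fed'
Total whole words: 3

3


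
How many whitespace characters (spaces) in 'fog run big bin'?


\s matches whitespace characters (spaces, tabs, etc.).
Text: 'fog run big bin'
This text has 4 words separated by spaces.
Number of spaces = number of words - 1 = 4 - 1 = 3

3


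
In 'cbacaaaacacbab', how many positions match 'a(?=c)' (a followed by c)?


Lookahead 'a(?=c)' matches 'a' only when followed by 'c'.
String: 'cbacaaaacacbab'
Checking each position where char is 'a':
  pos 2: 'a' -> MATCH (next='c')
  pos 4: 'a' -> no (next='a')
  pos 5: 'a' -> no (next='a')
  pos 6: 'a' -> no (next='a')
  pos 7: 'a' -> MATCH (next='c')
  pos 9: 'a' -> MATCH (next='c')
  pos 12: 'a' -> no (next='b')
Matching positions: [2, 7, 9]
Count: 3

3


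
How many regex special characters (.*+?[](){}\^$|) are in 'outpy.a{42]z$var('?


Regex special characters are: . * + ? [ ] ( ) { } \ ^ $ |
Scanning 'outpy.a{42]z$var(':
  pos 5: '.' -> SPECIAL
  pos 7: '{' -> SPECIAL
  pos 10: ']' -> SPECIAL
  pos 12: '$' -> SPECIAL
  pos 16: '(' -> SPECIAL
Special chars found: ['.', '{', ']', '$', '(']
Total: 5

5


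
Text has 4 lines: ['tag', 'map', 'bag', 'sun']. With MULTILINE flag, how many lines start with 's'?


With MULTILINE flag, ^ matches the start of each line.
Lines: ['tag', 'map', 'bag', 'sun']
Checking which lines start with 's':
  Line 1: 'tag' -> no
  Line 2: 'map' -> no
  Line 3: 'bag' -> no
  Line 4: 'sun' -> MATCH
Matching lines: ['sun']
Count: 1

1


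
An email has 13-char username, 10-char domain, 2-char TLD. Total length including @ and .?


An email address has format: username@domain.tld
Username length: 13
'@' character: 1
Domain length: 10
'.' character: 1
TLD length: 2
Total = 13 + 1 + 10 + 1 + 2 = 27

27


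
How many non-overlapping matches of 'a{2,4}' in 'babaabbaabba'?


Pattern 'a{2,4}' matches between 2 and 4 consecutive a's (greedy).
String: 'babaabbaabba'
Finding runs of a's and applying greedy matching:
  Run at pos 1: 'a' (length 1)
  Run at pos 3: 'aa' (length 2)
  Run at pos 7: 'aa' (length 2)
  Run at pos 11: 'a' (length 1)
Matches: ['aa', 'aa']
Count: 2

2


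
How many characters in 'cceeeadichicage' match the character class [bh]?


Character class [bh] matches any of: {b, h}
Scanning string 'cceeeadichicage' character by character:
  pos 0: 'c' -> no
  pos 1: 'c' -> no
  pos 2: 'e' -> no
  pos 3: 'e' -> no
  pos 4: 'e' -> no
  pos 5: 'a' -> no
  pos 6: 'd' -> no
  pos 7: 'i' -> no
  pos 8: 'c' -> no
  pos 9: 'h' -> MATCH
  pos 10: 'i' -> no
  pos 11: 'c' -> no
  pos 12: 'a' -> no
  pos 13: 'g' -> no
  pos 14: 'e' -> no
Total matches: 1

1


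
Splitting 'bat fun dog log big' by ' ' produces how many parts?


Splitting by ' ' breaks the string at each occurrence of the separator.
Text: 'bat fun dog log big'
Parts after split:
  Part 1: 'bat'
  Part 2: 'fun'
  Part 3: 'dog'
  Part 4: 'log'
  Part 5: 'big'
Total parts: 5

5


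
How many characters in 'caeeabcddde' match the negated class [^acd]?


Negated class [^acd] matches any char NOT in {a, c, d}
Scanning 'caeeabcddde':
  pos 0: 'c' -> no (excluded)
  pos 1: 'a' -> no (excluded)
  pos 2: 'e' -> MATCH
  pos 3: 'e' -> MATCH
  pos 4: 'a' -> no (excluded)
  pos 5: 'b' -> MATCH
  pos 6: 'c' -> no (excluded)
  pos 7: 'd' -> no (excluded)
  pos 8: 'd' -> no (excluded)
  pos 9: 'd' -> no (excluded)
  pos 10: 'e' -> MATCH
Total matches: 4

4


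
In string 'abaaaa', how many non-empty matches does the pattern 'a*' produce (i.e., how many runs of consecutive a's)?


Pattern 'a*' matches zero or more a's. We want non-empty runs of consecutive a's.
String: 'abaaaa'
Walking through the string to find runs of a's:
  Run 1: positions 0-0 -> 'a'
  Run 2: positions 2-5 -> 'aaaa'
Non-empty runs found: ['a', 'aaaa']
Count: 2

2


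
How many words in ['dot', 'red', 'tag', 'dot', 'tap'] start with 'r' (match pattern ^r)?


Pattern ^r anchors to start of word. Check which words begin with 'r':
  'dot' -> no
  'red' -> MATCH (starts with 'r')
  'tag' -> no
  'dot' -> no
  'tap' -> no
Matching words: ['red']
Count: 1

1


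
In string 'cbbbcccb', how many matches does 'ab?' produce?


Pattern 'ab?' matches 'a' optionally followed by 'b'.
String: 'cbbbcccb'
Scanning left to right for 'a' then checking next char:
Total matches: 0

0


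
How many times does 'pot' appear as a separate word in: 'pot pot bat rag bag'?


Scanning each word for exact match 'pot':
  Word 1: 'pot' -> MATCH
  Word 2: 'pot' -> MATCH
  Word 3: 'bat' -> no
  Word 4: 'rag' -> no
  Word 5: 'bag' -> no
Total matches: 2

2


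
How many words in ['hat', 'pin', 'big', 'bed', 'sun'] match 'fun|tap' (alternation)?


Alternation 'fun|tap' matches either 'fun' or 'tap'.
Checking each word:
  'hat' -> no
  'pin' -> no
  'big' -> no
  'bed' -> no
  'sun' -> no
Matches: []
Count: 0

0


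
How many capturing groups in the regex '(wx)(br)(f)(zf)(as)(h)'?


To count capturing groups, count each '(' that starts a group.
Pattern: '(wx)(br)(f)(zf)(as)(h)'
Walking through the pattern:
  Position 0: '(' -> group #1
  Position 4: '(' -> group #2
  Position 8: '(' -> group #3
  Position 11: '(' -> group #4
  Position 15: '(' -> group #5
  Position 19: '(' -> group #6
Total capturing groups: 6

6


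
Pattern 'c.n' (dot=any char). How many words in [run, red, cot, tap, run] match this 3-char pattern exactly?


Pattern 'c.n' means: starts with 'c', any single char, ends with 'n'.
Checking each word (must be exactly 3 chars):
  'run' (len=3): no
  'red' (len=3): no
  'cot' (len=3): no
  'tap' (len=3): no
  'run' (len=3): no
Matching words: []
Total: 0

0


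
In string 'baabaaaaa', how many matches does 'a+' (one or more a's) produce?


Pattern 'a+' matches one or more consecutive a's.
String: 'baabaaaaa'
Scanning for runs of a:
  Match 1: 'aa' (length 2)
  Match 2: 'aaaaa' (length 5)
Total matches: 2

2


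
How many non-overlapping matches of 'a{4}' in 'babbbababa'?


Pattern 'a{4}' matches exactly 4 consecutive a's (greedy, non-overlapping).
String: 'babbbababa'
Scanning for runs of a's:
  Run at pos 1: 'a' (length 1) -> 0 match(es)
  Run at pos 5: 'a' (length 1) -> 0 match(es)
  Run at pos 7: 'a' (length 1) -> 0 match(es)
  Run at pos 9: 'a' (length 1) -> 0 match(es)
Matches found: []
Total: 0

0


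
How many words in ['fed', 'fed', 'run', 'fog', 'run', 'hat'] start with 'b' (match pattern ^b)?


Pattern ^b anchors to start of word. Check which words begin with 'b':
  'fed' -> no
  'fed' -> no
  'run' -> no
  'fog' -> no
  'run' -> no
  'hat' -> no
Matching words: []
Count: 0

0


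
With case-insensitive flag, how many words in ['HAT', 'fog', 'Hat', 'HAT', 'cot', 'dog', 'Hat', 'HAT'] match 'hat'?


Case-insensitive matching: compare each word's lowercase form to 'hat'.
  'HAT' -> lower='hat' -> MATCH
  'fog' -> lower='fog' -> no
  'Hat' -> lower='hat' -> MATCH
  'HAT' -> lower='hat' -> MATCH
  'cot' -> lower='cot' -> no
  'dog' -> lower='dog' -> no
  'Hat' -> lower='hat' -> MATCH
  'HAT' -> lower='hat' -> MATCH
Matches: ['HAT', 'Hat', 'HAT', 'Hat', 'HAT']
Count: 5

5


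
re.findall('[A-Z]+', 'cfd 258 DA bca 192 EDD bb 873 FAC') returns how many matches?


Pattern '[A-Z]+' finds one or more uppercase letters.
Text: 'cfd 258 DA bca 192 EDD bb 873 FAC'
Scanning for matches:
  Match 1: 'DA'
  Match 2: 'EDD'
  Match 3: 'FAC'
Total matches: 3

3


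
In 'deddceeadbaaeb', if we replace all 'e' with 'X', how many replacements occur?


re.sub('e', 'X', text) replaces every occurrence of 'e' with 'X'.
Text: 'deddceeadbaaeb'
Scanning for 'e':
  pos 1: 'e' -> replacement #1
  pos 5: 'e' -> replacement #2
  pos 6: 'e' -> replacement #3
  pos 12: 'e' -> replacement #4
Total replacements: 4

4


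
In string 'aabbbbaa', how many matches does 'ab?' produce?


Pattern 'ab?' matches 'a' optionally followed by 'b'.
String: 'aabbbbaa'
Scanning left to right for 'a' then checking next char:
  Match 1: 'a' (a not followed by b)
  Match 2: 'ab' (a followed by b)
  Match 3: 'a' (a not followed by b)
  Match 4: 'a' (a not followed by b)
Total matches: 4

4


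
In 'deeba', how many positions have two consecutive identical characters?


Looking for consecutive identical characters in 'deeba':
  pos 0-1: 'd' vs 'e' -> different
  pos 1-2: 'e' vs 'e' -> MATCH ('ee')
  pos 2-3: 'e' vs 'b' -> different
  pos 3-4: 'b' vs 'a' -> different
Consecutive identical pairs: ['ee']
Count: 1

1


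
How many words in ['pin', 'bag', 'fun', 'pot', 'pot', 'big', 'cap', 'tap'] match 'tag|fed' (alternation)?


Alternation 'tag|fed' matches either 'tag' or 'fed'.
Checking each word:
  'pin' -> no
  'bag' -> no
  'fun' -> no
  'pot' -> no
  'pot' -> no
  'big' -> no
  'cap' -> no
  'tap' -> no
Matches: []
Count: 0

0


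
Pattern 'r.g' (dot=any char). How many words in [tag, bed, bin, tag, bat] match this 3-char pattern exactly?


Pattern 'r.g' means: starts with 'r', any single char, ends with 'g'.
Checking each word (must be exactly 3 chars):
  'tag' (len=3): no
  'bed' (len=3): no
  'bin' (len=3): no
  'tag' (len=3): no
  'bat' (len=3): no
Matching words: []
Total: 0

0


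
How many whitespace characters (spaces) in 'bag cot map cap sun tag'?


\s matches whitespace characters (spaces, tabs, etc.).
Text: 'bag cot map cap sun tag'
This text has 6 words separated by spaces.
Number of spaces = number of words - 1 = 6 - 1 = 5

5


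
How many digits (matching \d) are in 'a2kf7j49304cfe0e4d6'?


\d matches any digit 0-9.
Scanning 'a2kf7j49304cfe0e4d6':
  pos 1: '2' -> DIGIT
  pos 4: '7' -> DIGIT
  pos 6: '4' -> DIGIT
  pos 7: '9' -> DIGIT
  pos 8: '3' -> DIGIT
  pos 9: '0' -> DIGIT
  pos 10: '4' -> DIGIT
  pos 14: '0' -> DIGIT
  pos 16: '4' -> DIGIT
  pos 18: '6' -> DIGIT
Digits found: ['2', '7', '4', '9', '3', '0', '4', '0', '4', '6']
Total: 10

10


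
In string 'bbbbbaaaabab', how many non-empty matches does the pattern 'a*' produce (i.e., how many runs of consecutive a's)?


Pattern 'a*' matches zero or more a's. We want non-empty runs of consecutive a's.
String: 'bbbbbaaaabab'
Walking through the string to find runs of a's:
  Run 1: positions 5-8 -> 'aaaa'
  Run 2: positions 10-10 -> 'a'
Non-empty runs found: ['aaaa', 'a']
Count: 2

2


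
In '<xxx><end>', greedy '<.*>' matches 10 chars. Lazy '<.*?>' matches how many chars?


Greedy '<.*>' tries to match as MUCH as possible.
Lazy '<.*?>' tries to match as LITTLE as possible.

String: '<xxx><end>'
Greedy '<.*>' starts at first '<' and extends to the LAST '>': '<xxx><end>' (10 chars)
Lazy '<.*?>' starts at first '<' and stops at the FIRST '>': '<xxx>' (5 chars)

5


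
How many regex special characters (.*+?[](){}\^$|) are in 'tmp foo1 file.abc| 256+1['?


Regex special characters are: . * + ? [ ] ( ) { } \ ^ $ |
Scanning 'tmp foo1 file.abc| 256+1[':
  pos 13: '.' -> SPECIAL
  pos 17: '|' -> SPECIAL
  pos 22: '+' -> SPECIAL
  pos 24: '[' -> SPECIAL
Special chars found: ['.', '|', '+', '[']
Total: 4

4


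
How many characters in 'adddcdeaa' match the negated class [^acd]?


Negated class [^acd] matches any char NOT in {a, c, d}
Scanning 'adddcdeaa':
  pos 0: 'a' -> no (excluded)
  pos 1: 'd' -> no (excluded)
  pos 2: 'd' -> no (excluded)
  pos 3: 'd' -> no (excluded)
  pos 4: 'c' -> no (excluded)
  pos 5: 'd' -> no (excluded)
  pos 6: 'e' -> MATCH
  pos 7: 'a' -> no (excluded)
  pos 8: 'a' -> no (excluded)
Total matches: 1

1


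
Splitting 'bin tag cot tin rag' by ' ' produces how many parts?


Splitting by ' ' breaks the string at each occurrence of the separator.
Text: 'bin tag cot tin rag'
Parts after split:
  Part 1: 'bin'
  Part 2: 'tag'
  Part 3: 'cot'
  Part 4: 'tin'
  Part 5: 'rag'
Total parts: 5

5


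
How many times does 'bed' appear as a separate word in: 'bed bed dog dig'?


Scanning each word for exact match 'bed':
  Word 1: 'bed' -> MATCH
  Word 2: 'bed' -> MATCH
  Word 3: 'dog' -> no
  Word 4: 'dig' -> no
Total matches: 2

2


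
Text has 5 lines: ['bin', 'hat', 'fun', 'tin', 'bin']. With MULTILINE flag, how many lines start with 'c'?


With MULTILINE flag, ^ matches the start of each line.
Lines: ['bin', 'hat', 'fun', 'tin', 'bin']
Checking which lines start with 'c':
  Line 1: 'bin' -> no
  Line 2: 'hat' -> no
  Line 3: 'fun' -> no
  Line 4: 'tin' -> no
  Line 5: 'bin' -> no
Matching lines: []
Count: 0

0


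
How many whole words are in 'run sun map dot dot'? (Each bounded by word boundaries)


Word boundaries (\b) mark the start/end of each word.
Text: 'run sun map dot dot'
Splitting by whitespace:
  Word 1: 'run'
  Word 2: 'sun'
  Word 3: 'map'
  Word 4: 'dot'
  Word 5: 'dot'
Total whole words: 5

5


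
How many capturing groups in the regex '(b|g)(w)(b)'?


To count capturing groups, count each '(' that starts a group.
Pattern: '(b|g)(w)(b)'
Walking through the pattern:
  Position 0: '(' -> group #1
  Position 5: '(' -> group #2
  Position 8: '(' -> group #3
Total capturing groups: 3

3


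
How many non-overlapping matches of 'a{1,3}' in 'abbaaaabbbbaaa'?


Pattern 'a{1,3}' matches between 1 and 3 consecutive a's (greedy).
String: 'abbaaaabbbbaaa'
Finding runs of a's and applying greedy matching:
  Run at pos 0: 'a' (length 1)
  Run at pos 3: 'aaaa' (length 4)
  Run at pos 11: 'aaa' (length 3)
Matches: ['a', 'aaa', 'a', 'aaa']
Count: 4

4


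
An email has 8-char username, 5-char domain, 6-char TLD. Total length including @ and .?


An email address has format: username@domain.tld
Username length: 8
'@' character: 1
Domain length: 5
'.' character: 1
TLD length: 6
Total = 8 + 1 + 5 + 1 + 6 = 21

21


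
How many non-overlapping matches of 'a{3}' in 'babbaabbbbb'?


Pattern 'a{3}' matches exactly 3 consecutive a's (greedy, non-overlapping).
String: 'babbaabbbbb'
Scanning for runs of a's:
  Run at pos 1: 'a' (length 1) -> 0 match(es)
  Run at pos 4: 'aa' (length 2) -> 0 match(es)
Matches found: []
Total: 0

0


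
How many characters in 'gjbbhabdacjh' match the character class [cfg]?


Character class [cfg] matches any of: {c, f, g}
Scanning string 'gjbbhabdacjh' character by character:
  pos 0: 'g' -> MATCH
  pos 1: 'j' -> no
  pos 2: 'b' -> no
  pos 3: 'b' -> no
  pos 4: 'h' -> no
  pos 5: 'a' -> no
  pos 6: 'b' -> no
  pos 7: 'd' -> no
  pos 8: 'a' -> no
  pos 9: 'c' -> MATCH
  pos 10: 'j' -> no
  pos 11: 'h' -> no
Total matches: 2

2


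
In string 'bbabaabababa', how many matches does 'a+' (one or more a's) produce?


Pattern 'a+' matches one or more consecutive a's.
String: 'bbabaabababa'
Scanning for runs of a:
  Match 1: 'a' (length 1)
  Match 2: 'aa' (length 2)
  Match 3: 'a' (length 1)
  Match 4: 'a' (length 1)
  Match 5: 'a' (length 1)
Total matches: 5

5


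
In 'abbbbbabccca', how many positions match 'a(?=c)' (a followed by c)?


Lookahead 'a(?=c)' matches 'a' only when followed by 'c'.
String: 'abbbbbabccca'
Checking each position where char is 'a':
  pos 0: 'a' -> no (next='b')
  pos 6: 'a' -> no (next='b')
Matching positions: []
Count: 0

0


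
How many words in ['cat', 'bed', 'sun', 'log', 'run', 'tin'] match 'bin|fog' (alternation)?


Alternation 'bin|fog' matches either 'bin' or 'fog'.
Checking each word:
  'cat' -> no
  'bed' -> no
  'sun' -> no
  'log' -> no
  'run' -> no
  'tin' -> no
Matches: []
Count: 0

0


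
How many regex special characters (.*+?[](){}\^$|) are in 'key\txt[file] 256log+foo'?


Regex special characters are: . * + ? [ ] ( ) { } \ ^ $ |
Scanning 'key\txt[file] 256log+foo':
  pos 3: '\' -> SPECIAL
  pos 7: '[' -> SPECIAL
  pos 12: ']' -> SPECIAL
  pos 20: '+' -> SPECIAL
Special chars found: ['\\', '[', ']', '+']
Total: 4

4


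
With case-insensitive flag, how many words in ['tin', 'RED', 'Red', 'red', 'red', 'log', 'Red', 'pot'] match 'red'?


Case-insensitive matching: compare each word's lowercase form to 'red'.
  'tin' -> lower='tin' -> no
  'RED' -> lower='red' -> MATCH
  'Red' -> lower='red' -> MATCH
  'red' -> lower='red' -> MATCH
  'red' -> lower='red' -> MATCH
  'log' -> lower='log' -> no
  'Red' -> lower='red' -> MATCH
  'pot' -> lower='pot' -> no
Matches: ['RED', 'Red', 'red', 'red', 'Red']
Count: 5

5


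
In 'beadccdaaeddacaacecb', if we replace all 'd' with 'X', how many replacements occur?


re.sub('d', 'X', text) replaces every occurrence of 'd' with 'X'.
Text: 'beadccdaaeddacaacecb'
Scanning for 'd':
  pos 3: 'd' -> replacement #1
  pos 6: 'd' -> replacement #2
  pos 10: 'd' -> replacement #3
  pos 11: 'd' -> replacement #4
Total replacements: 4

4


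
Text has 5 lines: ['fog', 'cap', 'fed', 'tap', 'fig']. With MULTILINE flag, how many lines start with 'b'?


With MULTILINE flag, ^ matches the start of each line.
Lines: ['fog', 'cap', 'fed', 'tap', 'fig']
Checking which lines start with 'b':
  Line 1: 'fog' -> no
  Line 2: 'cap' -> no
  Line 3: 'fed' -> no
  Line 4: 'tap' -> no
  Line 5: 'fig' -> no
Matching lines: []
Count: 0

0


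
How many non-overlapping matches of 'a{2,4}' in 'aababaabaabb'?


Pattern 'a{2,4}' matches between 2 and 4 consecutive a's (greedy).
String: 'aababaabaabb'
Finding runs of a's and applying greedy matching:
  Run at pos 0: 'aa' (length 2)
  Run at pos 3: 'a' (length 1)
  Run at pos 5: 'aa' (length 2)
  Run at pos 8: 'aa' (length 2)
Matches: ['aa', 'aa', 'aa']
Count: 3

3


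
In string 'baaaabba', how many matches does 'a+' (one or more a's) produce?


Pattern 'a+' matches one or more consecutive a's.
String: 'baaaabba'
Scanning for runs of a:
  Match 1: 'aaaa' (length 4)
  Match 2: 'a' (length 1)
Total matches: 2

2


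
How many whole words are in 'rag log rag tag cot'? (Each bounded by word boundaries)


Word boundaries (\b) mark the start/end of each word.
Text: 'rag log rag tag cot'
Splitting by whitespace:
  Word 1: 'rag'
  Word 2: 'log'
  Word 3: 'rag'
  Word 4: 'tag'
  Word 5: 'cot'
Total whole words: 5

5


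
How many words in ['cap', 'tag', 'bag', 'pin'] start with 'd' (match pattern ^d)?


Pattern ^d anchors to start of word. Check which words begin with 'd':
  'cap' -> no
  'tag' -> no
  'bag' -> no
  'pin' -> no
Matching words: []
Count: 0

0


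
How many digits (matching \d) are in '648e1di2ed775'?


\d matches any digit 0-9.
Scanning '648e1di2ed775':
  pos 0: '6' -> DIGIT
  pos 1: '4' -> DIGIT
  pos 2: '8' -> DIGIT
  pos 4: '1' -> DIGIT
  pos 7: '2' -> DIGIT
  pos 10: '7' -> DIGIT
  pos 11: '7' -> DIGIT
  pos 12: '5' -> DIGIT
Digits found: ['6', '4', '8', '1', '2', '7', '7', '5']
Total: 8

8


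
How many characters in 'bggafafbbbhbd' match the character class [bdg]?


Character class [bdg] matches any of: {b, d, g}
Scanning string 'bggafafbbbhbd' character by character:
  pos 0: 'b' -> MATCH
  pos 1: 'g' -> MATCH
  pos 2: 'g' -> MATCH
  pos 3: 'a' -> no
  pos 4: 'f' -> no
  pos 5: 'a' -> no
  pos 6: 'f' -> no
  pos 7: 'b' -> MATCH
  pos 8: 'b' -> MATCH
  pos 9: 'b' -> MATCH
  pos 10: 'h' -> no
  pos 11: 'b' -> MATCH
  pos 12: 'd' -> MATCH
Total matches: 8

8


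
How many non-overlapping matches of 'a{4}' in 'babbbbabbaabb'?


Pattern 'a{4}' matches exactly 4 consecutive a's (greedy, non-overlapping).
String: 'babbbbabbaabb'
Scanning for runs of a's:
  Run at pos 1: 'a' (length 1) -> 0 match(es)
  Run at pos 6: 'a' (length 1) -> 0 match(es)
  Run at pos 9: 'aa' (length 2) -> 0 match(es)
Matches found: []
Total: 0

0


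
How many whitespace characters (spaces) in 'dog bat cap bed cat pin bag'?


\s matches whitespace characters (spaces, tabs, etc.).
Text: 'dog bat cap bed cat pin bag'
This text has 7 words separated by spaces.
Number of spaces = number of words - 1 = 7 - 1 = 6

6


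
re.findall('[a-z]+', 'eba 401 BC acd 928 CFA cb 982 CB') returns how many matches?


Pattern '[a-z]+' finds one or more lowercase letters.
Text: 'eba 401 BC acd 928 CFA cb 982 CB'
Scanning for matches:
  Match 1: 'eba'
  Match 2: 'acd'
  Match 3: 'cb'
Total matches: 3

3


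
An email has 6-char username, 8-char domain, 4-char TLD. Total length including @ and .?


An email address has format: username@domain.tld
Username length: 6
'@' character: 1
Domain length: 8
'.' character: 1
TLD length: 4
Total = 6 + 1 + 8 + 1 + 4 = 20

20


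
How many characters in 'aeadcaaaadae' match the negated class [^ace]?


Negated class [^ace] matches any char NOT in {a, c, e}
Scanning 'aeadcaaaadae':
  pos 0: 'a' -> no (excluded)
  pos 1: 'e' -> no (excluded)
  pos 2: 'a' -> no (excluded)
  pos 3: 'd' -> MATCH
  pos 4: 'c' -> no (excluded)
  pos 5: 'a' -> no (excluded)
  pos 6: 'a' -> no (excluded)
  pos 7: 'a' -> no (excluded)
  pos 8: 'a' -> no (excluded)
  pos 9: 'd' -> MATCH
  pos 10: 'a' -> no (excluded)
  pos 11: 'e' -> no (excluded)
Total matches: 2

2


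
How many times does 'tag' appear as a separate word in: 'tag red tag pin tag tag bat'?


Scanning each word for exact match 'tag':
  Word 1: 'tag' -> MATCH
  Word 2: 'red' -> no
  Word 3: 'tag' -> MATCH
  Word 4: 'pin' -> no
  Word 5: 'tag' -> MATCH
  Word 6: 'tag' -> MATCH
  Word 7: 'bat' -> no
Total matches: 4

4


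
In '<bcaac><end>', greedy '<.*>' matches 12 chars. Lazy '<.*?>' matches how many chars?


Greedy '<.*>' tries to match as MUCH as possible.
Lazy '<.*?>' tries to match as LITTLE as possible.

String: '<bcaac><end>'
Greedy '<.*>' starts at first '<' and extends to the LAST '>': '<bcaac><end>' (12 chars)
Lazy '<.*?>' starts at first '<' and stops at the FIRST '>': '<bcaac>' (7 chars)

7


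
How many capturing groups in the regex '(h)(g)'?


To count capturing groups, count each '(' that starts a group.
Pattern: '(h)(g)'
Walking through the pattern:
  Position 0: '(' -> group #1
  Position 3: '(' -> group #2
Total capturing groups: 2

2


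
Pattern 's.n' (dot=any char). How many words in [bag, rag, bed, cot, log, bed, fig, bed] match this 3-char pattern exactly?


Pattern 's.n' means: starts with 's', any single char, ends with 'n'.
Checking each word (must be exactly 3 chars):
  'bag' (len=3): no
  'rag' (len=3): no
  'bed' (len=3): no
  'cot' (len=3): no
  'log' (len=3): no
  'bed' (len=3): no
  'fig' (len=3): no
  'bed' (len=3): no
Matching words: []
Total: 0

0


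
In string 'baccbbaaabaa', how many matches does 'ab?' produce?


Pattern 'ab?' matches 'a' optionally followed by 'b'.
String: 'baccbbaaabaa'
Scanning left to right for 'a' then checking next char:
  Match 1: 'a' (a not followed by b)
  Match 2: 'a' (a not followed by b)
  Match 3: 'a' (a not followed by b)
  Match 4: 'ab' (a followed by b)
  Match 5: 'a' (a not followed by b)
  Match 6: 'a' (a not followed by b)
Total matches: 6

6


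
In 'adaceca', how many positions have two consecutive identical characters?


Looking for consecutive identical characters in 'adaceca':
  pos 0-1: 'a' vs 'd' -> different
  pos 1-2: 'd' vs 'a' -> different
  pos 2-3: 'a' vs 'c' -> different
  pos 3-4: 'c' vs 'e' -> different
  pos 4-5: 'e' vs 'c' -> different
  pos 5-6: 'c' vs 'a' -> different
Consecutive identical pairs: []
Count: 0

0


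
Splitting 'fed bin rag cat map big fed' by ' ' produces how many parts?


Splitting by ' ' breaks the string at each occurrence of the separator.
Text: 'fed bin rag cat map big fed'
Parts after split:
  Part 1: 'fed'
  Part 2: 'bin'
  Part 3: 'rag'
  Part 4: 'cat'
  Part 5: 'map'
  Part 6: 'big'
  Part 7: 'fed'
Total parts: 7

7


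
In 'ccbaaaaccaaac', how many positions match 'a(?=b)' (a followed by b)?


Lookahead 'a(?=b)' matches 'a' only when followed by 'b'.
String: 'ccbaaaaccaaac'
Checking each position where char is 'a':
  pos 3: 'a' -> no (next='a')
  pos 4: 'a' -> no (next='a')
  pos 5: 'a' -> no (next='a')
  pos 6: 'a' -> no (next='c')
  pos 9: 'a' -> no (next='a')
  pos 10: 'a' -> no (next='a')
  pos 11: 'a' -> no (next='c')
Matching positions: []
Count: 0

0


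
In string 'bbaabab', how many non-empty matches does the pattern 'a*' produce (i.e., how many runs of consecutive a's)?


Pattern 'a*' matches zero or more a's. We want non-empty runs of consecutive a's.
String: 'bbaabab'
Walking through the string to find runs of a's:
  Run 1: positions 2-3 -> 'aa'
  Run 2: positions 5-5 -> 'a'
Non-empty runs found: ['aa', 'a']
Count: 2

2


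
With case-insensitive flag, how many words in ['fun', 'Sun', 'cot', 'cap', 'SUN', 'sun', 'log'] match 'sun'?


Case-insensitive matching: compare each word's lowercase form to 'sun'.
  'fun' -> lower='fun' -> no
  'Sun' -> lower='sun' -> MATCH
  'cot' -> lower='cot' -> no
  'cap' -> lower='cap' -> no
  'SUN' -> lower='sun' -> MATCH
  'sun' -> lower='sun' -> MATCH
  'log' -> lower='log' -> no
Matches: ['Sun', 'SUN', 'sun']
Count: 3

3


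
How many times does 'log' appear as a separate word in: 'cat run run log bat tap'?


Scanning each word for exact match 'log':
  Word 1: 'cat' -> no
  Word 2: 'run' -> no
  Word 3: 'run' -> no
  Word 4: 'log' -> MATCH
  Word 5: 'bat' -> no
  Word 6: 'tap' -> no
Total matches: 1

1


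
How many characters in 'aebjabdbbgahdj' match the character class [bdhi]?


Character class [bdhi] matches any of: {b, d, h, i}
Scanning string 'aebjabdbbgahdj' character by character:
  pos 0: 'a' -> no
  pos 1: 'e' -> no
  pos 2: 'b' -> MATCH
  pos 3: 'j' -> no
  pos 4: 'a' -> no
  pos 5: 'b' -> MATCH
  pos 6: 'd' -> MATCH
  pos 7: 'b' -> MATCH
  pos 8: 'b' -> MATCH
  pos 9: 'g' -> no
  pos 10: 'a' -> no
  pos 11: 'h' -> MATCH
  pos 12: 'd' -> MATCH
  pos 13: 'j' -> no
Total matches: 7

7


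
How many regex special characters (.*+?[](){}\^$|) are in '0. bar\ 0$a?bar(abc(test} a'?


Regex special characters are: . * + ? [ ] ( ) { } \ ^ $ |
Scanning '0. bar\ 0$a?bar(abc(test} a':
  pos 1: '.' -> SPECIAL
  pos 6: '\' -> SPECIAL
  pos 9: '$' -> SPECIAL
  pos 11: '?' -> SPECIAL
  pos 15: '(' -> SPECIAL
  pos 19: '(' -> SPECIAL
  pos 24: '}' -> SPECIAL
Special chars found: ['.', '\\', '$', '?', '(', '(', '}']
Total: 7

7


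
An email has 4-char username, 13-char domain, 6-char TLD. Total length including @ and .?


An email address has format: username@domain.tld
Username length: 4
'@' character: 1
Domain length: 13
'.' character: 1
TLD length: 6
Total = 4 + 1 + 13 + 1 + 6 = 25

25


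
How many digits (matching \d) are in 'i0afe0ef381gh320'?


\d matches any digit 0-9.
Scanning 'i0afe0ef381gh320':
  pos 1: '0' -> DIGIT
  pos 5: '0' -> DIGIT
  pos 8: '3' -> DIGIT
  pos 9: '8' -> DIGIT
  pos 10: '1' -> DIGIT
  pos 13: '3' -> DIGIT
  pos 14: '2' -> DIGIT
  pos 15: '0' -> DIGIT
Digits found: ['0', '0', '3', '8', '1', '3', '2', '0']
Total: 8

8


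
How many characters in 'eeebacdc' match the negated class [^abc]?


Negated class [^abc] matches any char NOT in {a, b, c}
Scanning 'eeebacdc':
  pos 0: 'e' -> MATCH
  pos 1: 'e' -> MATCH
  pos 2: 'e' -> MATCH
  pos 3: 'b' -> no (excluded)
  pos 4: 'a' -> no (excluded)
  pos 5: 'c' -> no (excluded)
  pos 6: 'd' -> MATCH
  pos 7: 'c' -> no (excluded)
Total matches: 4

4


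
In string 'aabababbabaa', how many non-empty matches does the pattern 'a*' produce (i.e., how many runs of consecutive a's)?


Pattern 'a*' matches zero or more a's. We want non-empty runs of consecutive a's.
String: 'aabababbabaa'
Walking through the string to find runs of a's:
  Run 1: positions 0-1 -> 'aa'
  Run 2: positions 3-3 -> 'a'
  Run 3: positions 5-5 -> 'a'
  Run 4: positions 8-8 -> 'a'
  Run 5: positions 10-11 -> 'aa'
Non-empty runs found: ['aa', 'a', 'a', 'a', 'aa']
Count: 5

5


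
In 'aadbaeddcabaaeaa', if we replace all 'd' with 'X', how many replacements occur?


re.sub('d', 'X', text) replaces every occurrence of 'd' with 'X'.
Text: 'aadbaeddcabaaeaa'
Scanning for 'd':
  pos 2: 'd' -> replacement #1
  pos 6: 'd' -> replacement #2
  pos 7: 'd' -> replacement #3
Total replacements: 3

3


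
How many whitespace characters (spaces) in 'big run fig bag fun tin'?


\s matches whitespace characters (spaces, tabs, etc.).
Text: 'big run fig bag fun tin'
This text has 6 words separated by spaces.
Number of spaces = number of words - 1 = 6 - 1 = 5

5


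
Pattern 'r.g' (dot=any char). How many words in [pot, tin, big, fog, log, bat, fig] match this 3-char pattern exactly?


Pattern 'r.g' means: starts with 'r', any single char, ends with 'g'.
Checking each word (must be exactly 3 chars):
  'pot' (len=3): no
  'tin' (len=3): no
  'big' (len=3): no
  'fog' (len=3): no
  'log' (len=3): no
  'bat' (len=3): no
  'fig' (len=3): no
Matching words: []
Total: 0

0


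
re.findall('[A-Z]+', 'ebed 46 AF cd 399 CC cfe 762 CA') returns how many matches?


Pattern '[A-Z]+' finds one or more uppercase letters.
Text: 'ebed 46 AF cd 399 CC cfe 762 CA'
Scanning for matches:
  Match 1: 'AF'
  Match 2: 'CC'
  Match 3: 'CA'
Total matches: 3

3


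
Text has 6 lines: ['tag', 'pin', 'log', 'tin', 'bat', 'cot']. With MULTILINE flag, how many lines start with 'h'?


With MULTILINE flag, ^ matches the start of each line.
Lines: ['tag', 'pin', 'log', 'tin', 'bat', 'cot']
Checking which lines start with 'h':
  Line 1: 'tag' -> no
  Line 2: 'pin' -> no
  Line 3: 'log' -> no
  Line 4: 'tin' -> no
  Line 5: 'bat' -> no
  Line 6: 'cot' -> no
Matching lines: []
Count: 0

0


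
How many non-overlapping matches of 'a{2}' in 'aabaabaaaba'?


Pattern 'a{2}' matches exactly 2 consecutive a's (greedy, non-overlapping).
String: 'aabaabaaaba'
Scanning for runs of a's:
  Run at pos 0: 'aa' (length 2) -> 1 match(es)
  Run at pos 3: 'aa' (length 2) -> 1 match(es)
  Run at pos 6: 'aaa' (length 3) -> 1 match(es)
  Run at pos 10: 'a' (length 1) -> 0 match(es)
Matches found: ['aa', 'aa', 'aa']
Total: 3

3


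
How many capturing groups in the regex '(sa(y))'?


To count capturing groups, count each '(' that starts a group.
Pattern: '(sa(y))'
Walking through the pattern:
  Position 0: '(' -> group #1
  Position 3: '(' -> group #2
Total capturing groups: 2

2


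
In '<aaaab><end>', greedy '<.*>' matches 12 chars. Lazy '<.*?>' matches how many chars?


Greedy '<.*>' tries to match as MUCH as possible.
Lazy '<.*?>' tries to match as LITTLE as possible.

String: '<aaaab><end>'
Greedy '<.*>' starts at first '<' and extends to the LAST '>': '<aaaab><end>' (12 chars)
Lazy '<.*?>' starts at first '<' and stops at the FIRST '>': '<aaaab>' (7 chars)

7


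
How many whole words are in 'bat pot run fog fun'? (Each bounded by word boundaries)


Word boundaries (\b) mark the start/end of each word.
Text: 'bat pot run fog fun'
Splitting by whitespace:
  Word 1: 'bat'
  Word 2: 'pot'
  Word 3: 'run'
  Word 4: 'fog'
  Word 5: 'fun'
Total whole words: 5

5


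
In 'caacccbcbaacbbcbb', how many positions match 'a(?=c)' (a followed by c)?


Lookahead 'a(?=c)' matches 'a' only when followed by 'c'.
String: 'caacccbcbaacbbcbb'
Checking each position where char is 'a':
  pos 1: 'a' -> no (next='a')
  pos 2: 'a' -> MATCH (next='c')
  pos 9: 'a' -> no (next='a')
  pos 10: 'a' -> MATCH (next='c')
Matching positions: [2, 10]
Count: 2

2


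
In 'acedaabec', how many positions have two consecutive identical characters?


Looking for consecutive identical characters in 'acedaabec':
  pos 0-1: 'a' vs 'c' -> different
  pos 1-2: 'c' vs 'e' -> different
  pos 2-3: 'e' vs 'd' -> different
  pos 3-4: 'd' vs 'a' -> different
  pos 4-5: 'a' vs 'a' -> MATCH ('aa')
  pos 5-6: 'a' vs 'b' -> different
  pos 6-7: 'b' vs 'e' -> different
  pos 7-8: 'e' vs 'c' -> different
Consecutive identical pairs: ['aa']
Count: 1

1


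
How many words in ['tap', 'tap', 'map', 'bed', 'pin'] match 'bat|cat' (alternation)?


Alternation 'bat|cat' matches either 'bat' or 'cat'.
Checking each word:
  'tap' -> no
  'tap' -> no
  'map' -> no
  'bed' -> no
  'pin' -> no
Matches: []
Count: 0

0
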